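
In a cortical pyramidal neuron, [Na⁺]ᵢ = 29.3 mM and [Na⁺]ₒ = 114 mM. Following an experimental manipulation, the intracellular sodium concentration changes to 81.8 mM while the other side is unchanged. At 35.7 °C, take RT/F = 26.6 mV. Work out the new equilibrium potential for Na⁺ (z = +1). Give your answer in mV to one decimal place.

After the shift: [Na⁺]_out = 114, [Na⁺]_in = 81.8 mM.
E_new = (26.6/1)·ln(114/81.8) = 26.60 · (0.3319) = 8.83 mV

8.8 mV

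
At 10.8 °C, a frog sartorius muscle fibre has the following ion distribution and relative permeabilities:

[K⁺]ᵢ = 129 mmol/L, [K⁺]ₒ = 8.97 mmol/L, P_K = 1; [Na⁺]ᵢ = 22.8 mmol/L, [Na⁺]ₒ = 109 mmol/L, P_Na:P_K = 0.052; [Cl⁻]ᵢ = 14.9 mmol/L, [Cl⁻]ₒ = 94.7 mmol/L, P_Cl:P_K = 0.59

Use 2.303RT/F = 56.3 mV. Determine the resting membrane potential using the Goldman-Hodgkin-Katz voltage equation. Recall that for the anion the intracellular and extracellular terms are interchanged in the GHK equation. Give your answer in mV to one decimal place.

Vm = 56.3 · log₁₀[(Σ P·[cation]ₒ + Σ P·[anion]ᵢ) / (Σ P·[cation]ᵢ + Σ P·[anion]ₒ)]
Numerator = 1×8.97 + 0.052×109 + 0.59×14.9 = 23.43
Denominator = 1×129 + 0.052×22.8 + 0.59×94.7 = 186.1
Vm = 56.3 · log₁₀(0.12592) = 56.3 × (-0.8999) = -50.66 mV

-50.7 mV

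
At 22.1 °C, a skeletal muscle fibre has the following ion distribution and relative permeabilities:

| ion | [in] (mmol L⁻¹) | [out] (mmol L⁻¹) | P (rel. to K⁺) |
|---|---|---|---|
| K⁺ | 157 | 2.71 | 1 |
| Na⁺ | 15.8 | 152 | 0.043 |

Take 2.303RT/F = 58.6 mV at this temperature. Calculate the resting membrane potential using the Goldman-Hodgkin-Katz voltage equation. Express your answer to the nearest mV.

Vm = 58.6 · log₁₀[(Σ P·[cation]ₒ + Σ P·[anion]ᵢ) / (Σ P·[cation]ᵢ + Σ P·[anion]ₒ)]
Numerator = 1×2.71 + 0.043×152 = 9.246
Denominator = 1×157 + 0.043×15.8 = 157.7
Vm = 58.6 · log₁₀(0.058638) = 58.6 × (-1.2318) = -72.18 mV

-72 mV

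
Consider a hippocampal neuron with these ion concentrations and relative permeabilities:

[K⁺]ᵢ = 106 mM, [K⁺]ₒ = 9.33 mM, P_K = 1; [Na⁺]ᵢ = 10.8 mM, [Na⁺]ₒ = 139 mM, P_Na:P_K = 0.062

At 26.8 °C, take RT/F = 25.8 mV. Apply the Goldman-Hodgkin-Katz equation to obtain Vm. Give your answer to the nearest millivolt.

-46 mV

Vm = 25.8 · ln[(Σ P·[cation]ₒ + Σ P·[anion]ᵢ) / (Σ P·[cation]ᵢ + Σ P·[anion]ₒ)]
Numerator = 1×9.33 + 0.062×139 = 17.95
Denominator = 1×106 + 0.062×10.8 = 106.7
Vm = 25.8 · ln(0.16826) = 25.8 × (-1.7823) = -45.98 mV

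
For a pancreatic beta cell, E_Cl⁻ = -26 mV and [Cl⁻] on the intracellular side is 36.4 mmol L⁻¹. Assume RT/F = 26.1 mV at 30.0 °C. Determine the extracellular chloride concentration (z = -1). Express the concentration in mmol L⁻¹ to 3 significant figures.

98.6 mmol L⁻¹

Nernst: E = (26.1/-1) · ln([out]/[in]), so ln([out]/[in]) = -26.0 × -1 / 26.1 = 0.9962.
[out]/[in] = e^(0.9962) = 2.708.
[out] = 2.708 × 36.4 = 98.57 mmol L⁻¹.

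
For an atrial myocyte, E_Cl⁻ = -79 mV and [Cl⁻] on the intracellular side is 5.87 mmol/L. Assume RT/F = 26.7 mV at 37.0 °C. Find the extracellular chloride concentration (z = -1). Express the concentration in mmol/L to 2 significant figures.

Nernst: E = (26.7/-1) · ln([out]/[in]), so ln([out]/[in]) = -79.0 × -1 / 26.7 = 2.9588.
[out]/[in] = e^(2.9588) = 19.27.
[out] = 19.27 × 5.87 = 113.1 mmol/L.

110 mmol/L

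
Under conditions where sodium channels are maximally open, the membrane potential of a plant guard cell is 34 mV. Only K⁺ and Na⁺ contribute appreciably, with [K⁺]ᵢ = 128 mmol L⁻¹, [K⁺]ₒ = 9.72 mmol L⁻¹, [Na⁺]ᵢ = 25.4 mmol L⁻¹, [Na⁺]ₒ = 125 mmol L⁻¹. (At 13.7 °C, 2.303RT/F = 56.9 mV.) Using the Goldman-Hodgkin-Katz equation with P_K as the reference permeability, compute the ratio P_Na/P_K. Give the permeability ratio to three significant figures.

Let α = P_Na/P_K. GHK: Vm = 56.9·log₁₀[(Kₒ + α·Naₒ)/(Kᵢ + α·Naᵢ)].
10^(Vm/56.9) = 10^(34.0/56.9) = 3.9586
So 3.9586·(Kᵢ + α·Naᵢ) = Kₒ + α·Naₒ → α = (3.9586·128.0 − 9.72) / (125.0 − 3.9586·25.4)
α = (506.7 − 9.72) / (125.0 − 100.5) = 497/24.45 = 20.32

20.3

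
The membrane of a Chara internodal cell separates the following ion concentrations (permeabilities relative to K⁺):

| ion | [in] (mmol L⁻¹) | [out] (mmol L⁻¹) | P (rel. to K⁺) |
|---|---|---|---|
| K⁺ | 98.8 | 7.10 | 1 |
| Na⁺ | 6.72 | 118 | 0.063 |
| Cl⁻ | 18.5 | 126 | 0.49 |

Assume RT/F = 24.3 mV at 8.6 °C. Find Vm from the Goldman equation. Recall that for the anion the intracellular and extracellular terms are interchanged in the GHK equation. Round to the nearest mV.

-47 mV

Vm = 24.3 · ln[(Σ P·[cation]ₒ + Σ P·[anion]ᵢ) / (Σ P·[cation]ᵢ + Σ P·[anion]ₒ)]
Numerator = 1×7.10 + 0.063×118 + 0.49×18.5 = 23.6
Denominator = 1×98.8 + 0.063×6.72 + 0.49×126 = 161
Vm = 24.3 · ln(0.14661) = 24.3 × (-1.9200) = -46.66 mV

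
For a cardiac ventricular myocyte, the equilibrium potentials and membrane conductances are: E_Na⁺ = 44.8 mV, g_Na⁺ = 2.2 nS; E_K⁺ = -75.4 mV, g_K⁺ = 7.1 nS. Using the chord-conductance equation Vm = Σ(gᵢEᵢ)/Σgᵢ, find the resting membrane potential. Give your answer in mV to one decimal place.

-47.0 mV

Σ gᵢEᵢ = 2.2·(44.8) + 7.1·(-75.4) = -436.78
Σ gᵢ = 2.2 + 7.1 = 9.3
Vm = -436.78 / 9.3 = -46.97 mV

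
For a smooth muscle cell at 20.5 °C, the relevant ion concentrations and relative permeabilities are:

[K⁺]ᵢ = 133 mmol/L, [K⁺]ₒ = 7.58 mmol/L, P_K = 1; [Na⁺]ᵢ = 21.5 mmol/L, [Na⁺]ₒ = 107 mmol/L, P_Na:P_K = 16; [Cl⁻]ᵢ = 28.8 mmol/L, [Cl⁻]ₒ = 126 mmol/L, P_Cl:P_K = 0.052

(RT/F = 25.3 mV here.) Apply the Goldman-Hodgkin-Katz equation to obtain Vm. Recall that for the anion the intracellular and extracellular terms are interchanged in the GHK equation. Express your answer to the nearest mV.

32 mV

Vm = 25.3 · ln[(Σ P·[cation]ₒ + Σ P·[anion]ᵢ) / (Σ P·[cation]ᵢ + Σ P·[anion]ₒ)]
Numerator = 1×7.58 + 16×107 + 0.052×28.8 = 1721
Denominator = 1×133 + 16×21.5 + 0.052×126 = 483.6
Vm = 25.3 · ln(3.5592) = 25.3 × (1.2695) = 32.12 mV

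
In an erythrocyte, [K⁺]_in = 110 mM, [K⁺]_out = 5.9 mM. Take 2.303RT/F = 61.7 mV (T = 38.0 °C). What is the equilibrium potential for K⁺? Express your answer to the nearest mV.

E = (61.7/z) · log₁₀([K⁺]_out/[K⁺]_in) with z = +1.
= (61.7/1) · log₁₀(5.9/110) = 61.70 · log₁₀(0.05364)
= 61.70 · (-1.2705) = -78.39 mV

-78 mV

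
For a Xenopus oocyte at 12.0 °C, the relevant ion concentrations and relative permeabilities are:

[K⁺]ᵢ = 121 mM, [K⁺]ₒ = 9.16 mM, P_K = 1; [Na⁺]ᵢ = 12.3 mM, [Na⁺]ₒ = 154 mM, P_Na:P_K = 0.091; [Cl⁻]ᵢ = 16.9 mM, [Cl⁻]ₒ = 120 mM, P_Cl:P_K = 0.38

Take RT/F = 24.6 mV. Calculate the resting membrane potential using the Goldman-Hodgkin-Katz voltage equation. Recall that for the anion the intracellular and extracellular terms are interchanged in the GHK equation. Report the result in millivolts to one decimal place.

Vm = 24.6 · ln[(Σ P·[cation]ₒ + Σ P·[anion]ᵢ) / (Σ P·[cation]ᵢ + Σ P·[anion]ₒ)]
Numerator = 1×9.16 + 0.091×154 + 0.38×16.9 = 29.6
Denominator = 1×121 + 0.091×12.3 + 0.38×120 = 167.7
Vm = 24.6 · ln(0.17646) = 24.6 × (-1.7347) = -42.67 mV

-42.7 mV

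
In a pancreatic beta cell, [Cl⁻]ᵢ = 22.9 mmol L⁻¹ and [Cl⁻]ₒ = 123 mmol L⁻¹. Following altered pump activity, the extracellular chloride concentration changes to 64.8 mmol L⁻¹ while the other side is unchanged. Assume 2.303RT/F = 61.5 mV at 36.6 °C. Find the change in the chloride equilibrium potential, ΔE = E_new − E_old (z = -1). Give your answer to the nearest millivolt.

17 mV

E_old = (61.5/-1)·log₁₀(123/22.9) = -44.90 mV
E_new = (61.5/-1)·log₁₀(64.8/22.9) = -27.78 mV
ΔE = -27.78 − (-44.90) = 17.12 mV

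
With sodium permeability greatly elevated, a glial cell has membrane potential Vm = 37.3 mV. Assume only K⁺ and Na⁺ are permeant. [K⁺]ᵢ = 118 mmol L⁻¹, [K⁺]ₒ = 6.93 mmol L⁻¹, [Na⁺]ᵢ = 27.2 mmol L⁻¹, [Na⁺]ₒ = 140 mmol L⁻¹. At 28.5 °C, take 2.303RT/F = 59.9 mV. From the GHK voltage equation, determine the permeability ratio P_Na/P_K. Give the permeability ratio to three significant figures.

18.8

Let α = P_Na/P_K. GHK: Vm = 59.9·log₁₀[(Kₒ + α·Naₒ)/(Kᵢ + α·Naᵢ)].
10^(Vm/59.9) = 10^(37.3/59.9) = 4.1947
So 4.1947·(Kᵢ + α·Naᵢ) = Kₒ + α·Naₒ → α = (4.1947·118.0 − 6.93) / (140.0 − 4.1947·27.2)
α = (495 − 6.93) / (140.0 − 114.1) = 488/25.9 = 18.84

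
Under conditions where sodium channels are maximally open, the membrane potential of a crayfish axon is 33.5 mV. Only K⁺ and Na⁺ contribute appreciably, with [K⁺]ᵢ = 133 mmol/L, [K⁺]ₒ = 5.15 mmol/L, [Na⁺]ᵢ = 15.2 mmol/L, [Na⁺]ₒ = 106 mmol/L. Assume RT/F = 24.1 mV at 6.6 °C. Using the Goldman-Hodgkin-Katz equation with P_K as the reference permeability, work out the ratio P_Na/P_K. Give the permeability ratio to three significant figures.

Let α = P_Na/P_K. GHK: Vm = 24.1·ln[(Kₒ + α·Naₒ)/(Kᵢ + α·Naᵢ)].
e^(Vm/24.1) = e^(33.5/24.1) = 4.015
So 4.015·(Kᵢ + α·Naᵢ) = Kₒ + α·Naₒ → α = (4.015·133.0 − 5.15) / (106.0 − 4.015·15.2)
α = (534 − 5.15) / (106.0 − 61.03) = 528.8/44.97 = 11.76

11.8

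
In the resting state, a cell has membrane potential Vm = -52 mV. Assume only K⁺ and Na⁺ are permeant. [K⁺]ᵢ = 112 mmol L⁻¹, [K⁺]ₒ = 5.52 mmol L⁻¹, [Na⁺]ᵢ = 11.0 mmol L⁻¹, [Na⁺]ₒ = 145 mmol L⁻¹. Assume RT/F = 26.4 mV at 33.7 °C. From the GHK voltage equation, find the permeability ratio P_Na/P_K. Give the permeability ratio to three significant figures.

0.0704

Let α = P_Na/P_K. GHK: Vm = 26.4·ln[(Kₒ + α·Naₒ)/(Kᵢ + α·Naᵢ)].
e^(Vm/26.4) = e^(-52.0/26.4) = 0.1395
So 0.1395·(Kᵢ + α·Naᵢ) = Kₒ + α·Naₒ → α = (0.1395·112.0 − 5.52) / (145.0 − 0.1395·11.0)
α = (15.62 − 5.52) / (145.0 − 1.534) = 10.1/143.5 = 0.07043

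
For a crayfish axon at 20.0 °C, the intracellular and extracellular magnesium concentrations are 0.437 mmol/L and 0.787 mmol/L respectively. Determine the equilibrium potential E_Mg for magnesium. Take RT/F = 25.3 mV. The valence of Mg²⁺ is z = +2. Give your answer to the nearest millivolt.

E = (25.3/z) · ln([Mg²⁺]_out/[Mg²⁺]_in) with z = +2.
= (25.3/2) · ln(0.787/0.437) = 12.65 · ln(1.801)
= 12.65 · (0.5883) = 7.44 mV

7 mV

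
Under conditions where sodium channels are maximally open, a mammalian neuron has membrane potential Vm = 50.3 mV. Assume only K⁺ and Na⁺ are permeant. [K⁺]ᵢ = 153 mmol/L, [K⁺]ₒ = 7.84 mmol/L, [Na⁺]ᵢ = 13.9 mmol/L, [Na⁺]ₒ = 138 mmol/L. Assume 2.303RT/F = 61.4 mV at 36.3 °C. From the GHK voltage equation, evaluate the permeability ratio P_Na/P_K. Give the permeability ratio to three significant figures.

21.6

Let α = P_Na/P_K. GHK: Vm = 61.4·log₁₀[(Kₒ + α·Naₒ)/(Kᵢ + α·Naᵢ)].
10^(Vm/61.4) = 10^(50.3/61.4) = 6.5951
So 6.5951·(Kᵢ + α·Naᵢ) = Kₒ + α·Naₒ → α = (6.5951·153.0 − 7.84) / (138.0 − 6.5951·13.9)
α = (1009 − 7.84) / (138.0 − 91.67) = 1001/46.33 = 21.61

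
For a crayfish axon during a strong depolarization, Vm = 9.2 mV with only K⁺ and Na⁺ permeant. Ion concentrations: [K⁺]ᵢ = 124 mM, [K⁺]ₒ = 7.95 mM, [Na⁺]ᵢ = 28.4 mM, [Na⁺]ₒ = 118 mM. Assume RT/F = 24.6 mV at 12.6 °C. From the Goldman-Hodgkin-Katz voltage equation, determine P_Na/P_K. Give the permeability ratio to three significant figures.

2.25

Let α = P_Na/P_K. GHK: Vm = 24.6·ln[(Kₒ + α·Naₒ)/(Kᵢ + α·Naᵢ)].
e^(Vm/24.6) = e^(9.2/24.6) = 1.4535
So 1.4535·(Kᵢ + α·Naᵢ) = Kₒ + α·Naₒ → α = (1.4535·124.0 − 7.95) / (118.0 − 1.4535·28.4)
α = (180.2 − 7.95) / (118.0 − 41.28) = 172.3/76.72 = 2.246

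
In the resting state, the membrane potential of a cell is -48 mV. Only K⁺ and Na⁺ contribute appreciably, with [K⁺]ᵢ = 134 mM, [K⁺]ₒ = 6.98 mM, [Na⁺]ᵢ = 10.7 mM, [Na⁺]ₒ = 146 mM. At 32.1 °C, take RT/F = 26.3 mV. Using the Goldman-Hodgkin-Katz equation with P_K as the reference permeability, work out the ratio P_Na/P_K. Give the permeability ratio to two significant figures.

Let α = P_Na/P_K. GHK: Vm = 26.3·ln[(Kₒ + α·Naₒ)/(Kᵢ + α·Naᵢ)].
e^(Vm/26.3) = e^(-48.0/26.3) = 0.1612
So 0.1612·(Kᵢ + α·Naᵢ) = Kₒ + α·Naₒ → α = (0.1612·134.0 − 6.98) / (146.0 − 0.1612·10.7)
α = (21.6 − 6.98) / (146.0 − 1.725) = 14.62/144.3 = 0.1013

0.10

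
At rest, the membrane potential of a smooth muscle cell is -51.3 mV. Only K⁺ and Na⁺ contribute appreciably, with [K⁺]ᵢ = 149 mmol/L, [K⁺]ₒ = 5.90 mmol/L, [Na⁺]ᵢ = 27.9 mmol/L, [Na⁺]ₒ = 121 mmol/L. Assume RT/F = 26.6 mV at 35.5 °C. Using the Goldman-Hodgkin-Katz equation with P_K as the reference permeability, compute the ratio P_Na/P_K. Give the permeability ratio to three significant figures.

Let α = P_Na/P_K. GHK: Vm = 26.6·ln[(Kₒ + α·Naₒ)/(Kᵢ + α·Naᵢ)].
e^(Vm/26.6) = e^(-51.3/26.6) = 0.14536
So 0.14536·(Kᵢ + α·Naᵢ) = Kₒ + α·Naₒ → α = (0.14536·149.0 − 5.9) / (121.0 − 0.14536·27.9)
α = (21.66 − 5.9) / (121.0 − 4.055) = 15.76/116.9 = 0.1347

0.135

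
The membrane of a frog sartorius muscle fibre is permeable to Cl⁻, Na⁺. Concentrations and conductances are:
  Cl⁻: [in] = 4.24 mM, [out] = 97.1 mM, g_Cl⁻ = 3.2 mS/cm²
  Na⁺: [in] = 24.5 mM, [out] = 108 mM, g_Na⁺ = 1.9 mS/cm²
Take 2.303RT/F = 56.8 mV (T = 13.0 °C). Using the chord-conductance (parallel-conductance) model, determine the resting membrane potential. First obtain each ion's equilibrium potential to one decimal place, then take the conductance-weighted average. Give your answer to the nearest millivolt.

-35 mV

E_Cl⁻ = (56.8/-1)·log₁₀(97.1/4.24) = -77.2 mV
E_Na⁺ = (56.8/1)·log₁₀(108/24.5) = 36.6 mV
Vm = (Σ gᵢEᵢ)/(Σ gᵢ) = (3.2·-77.2 + 1.9·36.6) / (3.2 + 1.9)
= -177.50 / 5.1 = -34.80 mV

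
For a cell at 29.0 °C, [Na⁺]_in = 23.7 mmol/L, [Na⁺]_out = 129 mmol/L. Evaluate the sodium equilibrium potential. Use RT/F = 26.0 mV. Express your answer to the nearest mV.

E = (26.0/z) · ln([Na⁺]_out/[Na⁺]_in) with z = +1.
= (26.0/1) · ln(129/23.7) = 26.00 · ln(5.443)
= 26.00 · (1.6943) = 44.05 mV

44 mV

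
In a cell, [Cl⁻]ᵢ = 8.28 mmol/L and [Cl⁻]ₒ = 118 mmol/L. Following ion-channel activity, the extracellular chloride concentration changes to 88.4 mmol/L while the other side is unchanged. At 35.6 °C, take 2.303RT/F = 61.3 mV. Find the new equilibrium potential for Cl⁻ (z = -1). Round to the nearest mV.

-63 mV

After the shift: [Cl⁻]_out = 88.4, [Cl⁻]_in = 8.28 mmol/L.
E_new = (61.3/-1)·log₁₀(88.4/8.28) = -61.30 · (1.0284) = -63.04 mV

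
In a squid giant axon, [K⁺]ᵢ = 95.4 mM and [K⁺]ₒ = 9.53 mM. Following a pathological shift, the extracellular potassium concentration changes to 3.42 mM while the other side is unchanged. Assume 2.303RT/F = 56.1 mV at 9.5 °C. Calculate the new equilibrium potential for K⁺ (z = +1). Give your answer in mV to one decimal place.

-81.1 mV

After the shift: [K⁺]_out = 3.42, [K⁺]_in = 95.4 mM.
E_new = (56.1/1)·log₁₀(3.42/95.4) = 56.10 · (-1.4455) = -81.09 mV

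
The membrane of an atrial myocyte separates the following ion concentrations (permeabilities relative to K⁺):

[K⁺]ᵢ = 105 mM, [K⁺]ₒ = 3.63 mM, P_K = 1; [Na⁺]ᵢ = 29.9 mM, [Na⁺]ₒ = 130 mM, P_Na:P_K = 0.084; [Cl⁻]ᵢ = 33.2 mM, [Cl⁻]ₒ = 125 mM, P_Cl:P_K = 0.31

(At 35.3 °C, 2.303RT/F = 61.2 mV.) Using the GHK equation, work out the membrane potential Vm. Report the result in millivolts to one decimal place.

Vm = 61.2 · log₁₀[(Σ P·[cation]ₒ + Σ P·[anion]ᵢ) / (Σ P·[cation]ᵢ + Σ P·[anion]ₒ)]
Numerator = 1×3.63 + 0.084×130 + 0.31×33.2 = 24.84
Denominator = 1×105 + 0.084×29.9 + 0.31×125 = 146.3
Vm = 61.2 · log₁₀(0.16985) = 61.2 × (-0.7699) = -47.12 mV

-47.1 mV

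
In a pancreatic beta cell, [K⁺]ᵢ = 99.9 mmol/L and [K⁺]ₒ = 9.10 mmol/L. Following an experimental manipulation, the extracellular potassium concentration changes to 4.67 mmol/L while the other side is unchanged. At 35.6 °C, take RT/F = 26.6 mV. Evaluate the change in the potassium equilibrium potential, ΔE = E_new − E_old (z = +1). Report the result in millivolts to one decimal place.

-17.7 mV

E_old = (26.6/1)·ln(9.10/99.9) = -63.73 mV
E_new = (26.6/1)·ln(4.67/99.9) = -81.48 mV
ΔE = -81.48 − (-63.73) = -17.75 mV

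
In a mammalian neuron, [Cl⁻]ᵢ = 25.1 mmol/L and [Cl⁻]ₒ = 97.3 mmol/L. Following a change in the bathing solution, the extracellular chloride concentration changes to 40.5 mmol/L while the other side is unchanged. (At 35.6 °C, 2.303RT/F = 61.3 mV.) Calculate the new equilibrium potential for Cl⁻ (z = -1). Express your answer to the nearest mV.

-13 mV

After the shift: [Cl⁻]_out = 40.5, [Cl⁻]_in = 25.1 mmol/L.
E_new = (61.3/-1)·log₁₀(40.5/25.1) = -61.30 · (0.2078) = -12.74 mV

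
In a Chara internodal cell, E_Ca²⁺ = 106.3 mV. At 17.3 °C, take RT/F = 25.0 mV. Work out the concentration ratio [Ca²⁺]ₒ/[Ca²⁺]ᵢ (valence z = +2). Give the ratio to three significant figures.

ln([out]/[in]) = E·z/(25.0) = 106.3 × 2 / 25.0 = 8.5040
[out]/[in] = e^(8.5040) = 4934

4930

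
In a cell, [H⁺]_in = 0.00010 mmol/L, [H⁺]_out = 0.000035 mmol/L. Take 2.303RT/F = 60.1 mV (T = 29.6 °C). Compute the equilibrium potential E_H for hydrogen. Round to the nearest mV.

-27 mV

E = (60.1/z) · log₁₀([H⁺]_out/[H⁺]_in) with z = +1.
= (60.1/1) · log₁₀(0.000035/0.00010) = 60.10 · log₁₀(0.35)
= 60.10 · (-0.4559) = -27.40 mV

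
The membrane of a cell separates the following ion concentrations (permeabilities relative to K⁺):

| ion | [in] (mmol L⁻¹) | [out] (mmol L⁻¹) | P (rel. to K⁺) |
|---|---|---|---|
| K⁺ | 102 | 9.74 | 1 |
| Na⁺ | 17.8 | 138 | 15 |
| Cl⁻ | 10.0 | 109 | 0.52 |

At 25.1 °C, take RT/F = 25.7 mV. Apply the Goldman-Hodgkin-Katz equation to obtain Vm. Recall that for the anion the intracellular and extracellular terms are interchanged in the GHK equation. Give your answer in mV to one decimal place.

40.8 mV

Vm = 25.7 · ln[(Σ P·[cation]ₒ + Σ P·[anion]ᵢ) / (Σ P·[cation]ᵢ + Σ P·[anion]ₒ)]
Numerator = 1×9.74 + 15×138 + 0.52×10.0 = 2085
Denominator = 1×102 + 15×17.8 + 0.52×109 = 425.7
Vm = 25.7 · ln(4.8979) = 25.7 × (1.5888) = 40.83 mV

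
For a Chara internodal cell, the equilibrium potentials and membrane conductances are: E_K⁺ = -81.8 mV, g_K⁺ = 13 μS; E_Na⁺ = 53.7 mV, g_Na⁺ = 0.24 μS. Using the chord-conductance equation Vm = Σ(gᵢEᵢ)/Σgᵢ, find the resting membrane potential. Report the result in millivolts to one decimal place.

-79.3 mV

Σ gᵢEᵢ = 13·(-81.8) + 0.24·(53.7) = -1050.51
Σ gᵢ = 13 + 0.24 = 13.24
Vm = -1050.51 / 13.24 = -79.34 mV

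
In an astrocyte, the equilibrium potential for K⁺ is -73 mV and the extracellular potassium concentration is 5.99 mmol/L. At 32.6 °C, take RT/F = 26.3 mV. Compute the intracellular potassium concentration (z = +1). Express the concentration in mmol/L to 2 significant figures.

96 mmol/L

Nernst: E = (26.3/1) · ln([out]/[in]), so ln([out]/[in]) = -73.0 × 1 / 26.3 = -2.7757.
[out]/[in] = e^(-2.7757) = 0.06231.
[in] = 5.99 / 0.06231 = 96.14 mmol/L.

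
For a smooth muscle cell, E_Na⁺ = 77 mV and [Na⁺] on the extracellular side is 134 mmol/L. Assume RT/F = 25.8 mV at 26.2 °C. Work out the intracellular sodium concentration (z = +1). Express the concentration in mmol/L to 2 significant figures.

6.8 mmol/L

Nernst: E = (25.8/1) · ln([out]/[in]), so ln([out]/[in]) = 77.0 × 1 / 25.8 = 2.9845.
[out]/[in] = e^(2.9845) = 19.78.
[in] = 134 / 19.78 = 6.776 mmol/L.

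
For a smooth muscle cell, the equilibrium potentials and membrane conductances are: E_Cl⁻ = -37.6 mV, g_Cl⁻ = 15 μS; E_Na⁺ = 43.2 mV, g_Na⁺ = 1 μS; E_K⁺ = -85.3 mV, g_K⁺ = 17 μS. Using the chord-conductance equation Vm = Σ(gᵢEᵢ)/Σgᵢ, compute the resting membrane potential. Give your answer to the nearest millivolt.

Σ gᵢEᵢ = 15·(-37.6) + 1·(43.2) + 17·(-85.3) = -1970.90
Σ gᵢ = 15 + 1 + 17 = 33
Vm = -1970.90 / 33 = -59.72 mV

-60 mV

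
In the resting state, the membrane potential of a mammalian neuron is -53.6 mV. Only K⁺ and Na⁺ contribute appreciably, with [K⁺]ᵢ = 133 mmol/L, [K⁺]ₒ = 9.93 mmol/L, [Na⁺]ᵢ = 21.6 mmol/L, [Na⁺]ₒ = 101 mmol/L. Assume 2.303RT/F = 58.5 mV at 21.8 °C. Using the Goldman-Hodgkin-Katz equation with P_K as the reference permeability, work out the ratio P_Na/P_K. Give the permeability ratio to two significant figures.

Let α = P_Na/P_K. GHK: Vm = 58.5·log₁₀[(Kₒ + α·Naₒ)/(Kᵢ + α·Naᵢ)].
10^(Vm/58.5) = 10^(-53.6/58.5) = 0.12127
So 0.12127·(Kᵢ + α·Naᵢ) = Kₒ + α·Naₒ → α = (0.12127·133.0 − 9.93) / (101.0 − 0.12127·21.6)
α = (16.13 − 9.93) / (101.0 − 2.619) = 6.199/98.38 = 0.06301

0.063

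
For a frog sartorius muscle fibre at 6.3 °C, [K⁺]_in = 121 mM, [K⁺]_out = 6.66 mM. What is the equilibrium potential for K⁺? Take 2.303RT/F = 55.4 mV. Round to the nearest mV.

-70 mV

E = (55.4/z) · log₁₀([K⁺]_out/[K⁺]_in) with z = +1.
= (55.4/1) · log₁₀(6.66/121) = 55.40 · log₁₀(0.05504)
= 55.40 · (-1.2593) = -69.77 mV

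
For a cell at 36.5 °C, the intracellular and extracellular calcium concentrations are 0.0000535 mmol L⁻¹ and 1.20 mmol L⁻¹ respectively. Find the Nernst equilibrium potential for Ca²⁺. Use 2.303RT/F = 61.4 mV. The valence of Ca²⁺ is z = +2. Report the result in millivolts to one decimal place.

133.6 mV

E = (61.4/z) · log₁₀([Ca²⁺]_out/[Ca²⁺]_in) with z = +2.
= (61.4/2) · log₁₀(1.20/0.0000535) = 30.70 · log₁₀(2.243e+04)
= 30.70 · (4.3508) = 133.57 mV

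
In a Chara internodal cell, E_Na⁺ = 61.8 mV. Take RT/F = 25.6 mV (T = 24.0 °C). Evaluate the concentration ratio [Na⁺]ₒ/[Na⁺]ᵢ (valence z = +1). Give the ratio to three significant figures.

ln([out]/[in]) = E·z/(25.6) = 61.8 × 1 / 25.6 = 2.4141
[out]/[in] = e^(2.4141) = 11.18

11.2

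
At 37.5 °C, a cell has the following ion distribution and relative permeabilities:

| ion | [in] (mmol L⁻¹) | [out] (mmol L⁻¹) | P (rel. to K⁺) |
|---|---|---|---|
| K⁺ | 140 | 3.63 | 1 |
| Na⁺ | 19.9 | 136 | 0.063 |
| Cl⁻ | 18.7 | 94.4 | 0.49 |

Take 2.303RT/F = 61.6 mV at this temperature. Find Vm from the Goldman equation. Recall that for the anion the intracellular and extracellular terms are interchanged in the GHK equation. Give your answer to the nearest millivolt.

-58 mV

Vm = 61.6 · log₁₀[(Σ P·[cation]ₒ + Σ P·[anion]ᵢ) / (Σ P·[cation]ᵢ + Σ P·[anion]ₒ)]
Numerator = 1×3.63 + 0.063×136 + 0.49×18.7 = 21.36
Denominator = 1×140 + 0.063×19.9 + 0.49×94.4 = 187.5
Vm = 61.6 · log₁₀(0.11392) = 61.6 × (-0.9434) = -58.11 mV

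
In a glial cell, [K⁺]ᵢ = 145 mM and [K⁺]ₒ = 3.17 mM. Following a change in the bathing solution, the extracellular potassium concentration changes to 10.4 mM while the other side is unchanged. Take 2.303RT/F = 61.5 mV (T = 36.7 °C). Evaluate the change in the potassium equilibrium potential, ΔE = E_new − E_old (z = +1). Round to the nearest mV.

32 mV

E_old = (61.5/1)·log₁₀(3.17/145) = -102.11 mV
E_new = (61.5/1)·log₁₀(10.4/145) = -70.38 mV
ΔE = -70.38 − (-102.11) = 31.73 mV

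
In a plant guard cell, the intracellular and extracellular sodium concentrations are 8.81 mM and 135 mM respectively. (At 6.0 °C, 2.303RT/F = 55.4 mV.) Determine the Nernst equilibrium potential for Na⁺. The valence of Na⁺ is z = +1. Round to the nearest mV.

66 mV

E = (55.4/z) · log₁₀([Na⁺]_out/[Na⁺]_in) with z = +1.
= (55.4/1) · log₁₀(135/8.81) = 55.40 · log₁₀(15.32)
= 55.40 · (1.1854) = 65.67 mV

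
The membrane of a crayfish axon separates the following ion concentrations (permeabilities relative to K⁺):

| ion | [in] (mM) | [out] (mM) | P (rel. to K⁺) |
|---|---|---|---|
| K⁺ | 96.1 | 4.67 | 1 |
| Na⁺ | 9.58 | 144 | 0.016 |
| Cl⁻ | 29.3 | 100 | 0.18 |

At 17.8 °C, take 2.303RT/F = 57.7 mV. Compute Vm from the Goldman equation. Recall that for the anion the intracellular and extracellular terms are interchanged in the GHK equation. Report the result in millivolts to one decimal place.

-56.0 mV

Vm = 57.7 · log₁₀[(Σ P·[cation]ₒ + Σ P·[anion]ᵢ) / (Σ P·[cation]ᵢ + Σ P·[anion]ₒ)]
Numerator = 1×4.67 + 0.016×144 + 0.18×29.3 = 12.25
Denominator = 1×96.1 + 0.016×9.58 + 0.18×100 = 114.3
Vm = 57.7 · log₁₀(0.1072) = 57.7 × (-0.9698) = -55.96 mV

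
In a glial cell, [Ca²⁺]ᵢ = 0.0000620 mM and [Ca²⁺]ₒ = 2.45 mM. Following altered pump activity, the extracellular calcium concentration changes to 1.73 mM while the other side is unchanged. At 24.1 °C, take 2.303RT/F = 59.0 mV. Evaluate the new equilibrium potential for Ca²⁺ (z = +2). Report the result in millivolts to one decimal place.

131.1 mV

After the shift: [Ca²⁺]_out = 1.73, [Ca²⁺]_in = 0.0000620 mM.
E_new = (59.0/2)·log₁₀(1.73/0.0000620) = 29.50 · (4.4457) = 131.15 mV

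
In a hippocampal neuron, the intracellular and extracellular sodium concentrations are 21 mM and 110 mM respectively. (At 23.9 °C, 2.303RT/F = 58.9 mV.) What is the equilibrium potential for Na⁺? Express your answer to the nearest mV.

E = (58.9/z) · log₁₀([Na⁺]_out/[Na⁺]_in) with z = +1.
= (58.9/1) · log₁₀(110/21) = 58.90 · log₁₀(5.238)
= 58.90 · (0.7192) = 42.36 mV

42 mV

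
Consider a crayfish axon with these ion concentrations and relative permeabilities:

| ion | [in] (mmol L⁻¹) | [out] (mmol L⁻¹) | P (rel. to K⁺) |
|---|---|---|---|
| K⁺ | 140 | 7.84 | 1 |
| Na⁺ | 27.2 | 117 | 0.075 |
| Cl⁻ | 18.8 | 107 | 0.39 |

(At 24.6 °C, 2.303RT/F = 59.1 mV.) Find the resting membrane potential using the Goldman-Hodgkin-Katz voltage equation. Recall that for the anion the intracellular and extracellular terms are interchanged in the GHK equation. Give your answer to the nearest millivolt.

-52 mV

Vm = 59.1 · log₁₀[(Σ P·[cation]ₒ + Σ P·[anion]ᵢ) / (Σ P·[cation]ᵢ + Σ P·[anion]ₒ)]
Numerator = 1×7.84 + 0.075×117 + 0.39×18.8 = 23.95
Denominator = 1×140 + 0.075×27.2 + 0.39×107 = 183.8
Vm = 59.1 · log₁₀(0.13031) = 59.1 × (-0.8850) = -52.30 mV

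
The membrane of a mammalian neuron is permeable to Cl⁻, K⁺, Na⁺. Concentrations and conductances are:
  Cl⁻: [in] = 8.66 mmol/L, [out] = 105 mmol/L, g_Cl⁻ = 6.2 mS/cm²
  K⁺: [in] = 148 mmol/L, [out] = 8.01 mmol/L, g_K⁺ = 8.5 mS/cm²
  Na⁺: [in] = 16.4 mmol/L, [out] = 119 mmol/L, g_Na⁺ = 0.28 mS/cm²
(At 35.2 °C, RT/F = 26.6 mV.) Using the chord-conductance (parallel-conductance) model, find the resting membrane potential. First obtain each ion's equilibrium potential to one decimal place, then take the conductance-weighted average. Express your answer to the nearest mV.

E_Cl⁻ = (26.6/-1)·ln(105/8.66) = -66.4 mV
E_K⁺ = (26.6/1)·ln(8.01/148) = -77.6 mV
E_Na⁺ = (26.6/1)·ln(119/16.4) = 52.7 mV
Vm = (Σ gᵢEᵢ)/(Σ gᵢ) = (6.2·-66.4 + 8.5·-77.6 + 0.28·52.7) / (6.2 + 8.5 + 0.28)
= -1056.52 / 14.98 = -70.53 mV

-71 mV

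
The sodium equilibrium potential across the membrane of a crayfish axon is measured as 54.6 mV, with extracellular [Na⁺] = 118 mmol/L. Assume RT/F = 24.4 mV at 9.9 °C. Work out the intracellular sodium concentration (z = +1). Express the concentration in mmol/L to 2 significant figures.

Nernst: E = (24.4/1) · ln([out]/[in]), so ln([out]/[in]) = 54.6 × 1 / 24.4 = 2.2377.
[out]/[in] = e^(2.2377) = 9.372.
[in] = 118 / 9.372 = 12.59 mmol/L.

13 mmol/L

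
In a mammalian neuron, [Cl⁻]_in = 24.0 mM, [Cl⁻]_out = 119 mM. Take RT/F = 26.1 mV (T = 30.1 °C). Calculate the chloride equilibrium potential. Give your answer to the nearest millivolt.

E = (26.1/z) · ln([Cl⁻]_out/[Cl⁻]_in) with z = -1.
For an anion, dividing by z = -1 reverses the sign.
= (26.1/-1) · ln(119/24.0) = -26.10 · ln(4.958)
= -26.10 · (1.6011) = -41.79 mV

-42 mV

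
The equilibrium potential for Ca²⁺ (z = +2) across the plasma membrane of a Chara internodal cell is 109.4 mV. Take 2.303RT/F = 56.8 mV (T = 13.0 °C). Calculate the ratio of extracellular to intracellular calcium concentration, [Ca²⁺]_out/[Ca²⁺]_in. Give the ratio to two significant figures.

7100

log₁₀([out]/[in]) = E·z/(56.8) = 109.4 × 2 / 56.8 = 3.8521
[out]/[in] = 10^(3.8521) = 7114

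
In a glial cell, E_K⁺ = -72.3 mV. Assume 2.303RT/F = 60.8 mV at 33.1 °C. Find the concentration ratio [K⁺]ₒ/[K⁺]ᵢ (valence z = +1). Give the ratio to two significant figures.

log₁₀([out]/[in]) = E·z/(60.8) = -72.3 × 1 / 60.8 = -1.1891
[out]/[in] = 10^(-1.1891) = 0.06469

0.065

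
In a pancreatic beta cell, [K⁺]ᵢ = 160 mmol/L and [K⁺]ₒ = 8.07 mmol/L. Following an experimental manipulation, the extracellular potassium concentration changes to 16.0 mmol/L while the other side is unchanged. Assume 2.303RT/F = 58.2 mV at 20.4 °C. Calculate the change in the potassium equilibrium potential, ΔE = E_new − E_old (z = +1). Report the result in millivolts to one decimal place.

17.3 mV

E_old = (58.2/1)·log₁₀(8.07/160) = -75.50 mV
E_new = (58.2/1)·log₁₀(16.0/160) = -58.20 mV
ΔE = -58.20 − (-75.50) = 17.30 mV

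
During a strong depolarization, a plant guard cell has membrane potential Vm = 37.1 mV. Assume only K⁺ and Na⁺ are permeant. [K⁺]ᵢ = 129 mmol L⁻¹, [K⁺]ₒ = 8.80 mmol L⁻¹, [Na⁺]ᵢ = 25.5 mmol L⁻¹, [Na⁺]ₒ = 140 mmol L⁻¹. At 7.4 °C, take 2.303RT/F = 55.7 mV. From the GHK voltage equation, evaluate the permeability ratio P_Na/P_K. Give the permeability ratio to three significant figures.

27.0

Let α = P_Na/P_K. GHK: Vm = 55.7·log₁₀[(Kₒ + α·Naₒ)/(Kᵢ + α·Naᵢ)].
10^(Vm/55.7) = 10^(37.1/55.7) = 4.6352
So 4.6352·(Kᵢ + α·Naᵢ) = Kₒ + α·Naₒ → α = (4.6352·129.0 − 8.8) / (140.0 − 4.6352·25.5)
α = (597.9 − 8.8) / (140.0 − 118.2) = 589.1/21.8 = 27.02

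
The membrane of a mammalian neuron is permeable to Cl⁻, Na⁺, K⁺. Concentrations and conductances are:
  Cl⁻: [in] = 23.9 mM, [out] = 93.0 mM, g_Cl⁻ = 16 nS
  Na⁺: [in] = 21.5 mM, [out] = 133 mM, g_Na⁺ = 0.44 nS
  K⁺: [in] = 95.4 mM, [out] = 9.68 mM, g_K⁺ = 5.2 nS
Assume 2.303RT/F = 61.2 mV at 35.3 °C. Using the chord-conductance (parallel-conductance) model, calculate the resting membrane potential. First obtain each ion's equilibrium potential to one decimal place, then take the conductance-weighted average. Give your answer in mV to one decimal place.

E_Cl⁻ = (61.2/-1)·log₁₀(93.0/23.9) = -36.1 mV
E_Na⁺ = (61.2/1)·log₁₀(133/21.5) = 48.4 mV
E_K⁺ = (61.2/1)·log₁₀(9.68/95.4) = -60.8 mV
Vm = (Σ gᵢEᵢ)/(Σ gᵢ) = (16·-36.1 + 0.44·48.4 + 5.2·-60.8) / (16 + 0.44 + 5.2)
= -872.46 / 21.64 = -40.32 mV

-40.3 mV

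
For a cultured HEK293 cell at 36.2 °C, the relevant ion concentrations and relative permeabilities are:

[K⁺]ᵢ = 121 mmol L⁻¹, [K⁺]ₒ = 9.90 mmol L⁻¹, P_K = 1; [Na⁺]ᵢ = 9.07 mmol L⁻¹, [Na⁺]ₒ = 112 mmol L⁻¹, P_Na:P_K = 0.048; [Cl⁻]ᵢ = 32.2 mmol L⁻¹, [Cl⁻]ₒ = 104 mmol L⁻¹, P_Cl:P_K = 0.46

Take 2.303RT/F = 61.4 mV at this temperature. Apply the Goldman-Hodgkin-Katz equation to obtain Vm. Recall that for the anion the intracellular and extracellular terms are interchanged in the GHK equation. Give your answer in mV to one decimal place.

-46.1 mV

Vm = 61.4 · log₁₀[(Σ P·[cation]ₒ + Σ P·[anion]ᵢ) / (Σ P·[cation]ᵢ + Σ P·[anion]ₒ)]
Numerator = 1×9.90 + 0.048×112 + 0.46×32.2 = 30.09
Denominator = 1×121 + 0.048×9.07 + 0.46×104 = 169.3
Vm = 61.4 · log₁₀(0.17775) = 61.4 × (-0.7502) = -46.06 mV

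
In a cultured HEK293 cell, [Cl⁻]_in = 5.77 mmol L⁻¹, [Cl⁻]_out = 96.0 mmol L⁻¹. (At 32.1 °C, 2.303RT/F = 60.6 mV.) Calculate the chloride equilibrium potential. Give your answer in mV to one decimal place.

-74.0 mV

E = (60.6/z) · log₁₀([Cl⁻]_out/[Cl⁻]_in) with z = -1.
For an anion, dividing by z = -1 reverses the sign.
= (60.6/-1) · log₁₀(96.0/5.77) = -60.60 · log₁₀(16.64)
= -60.60 · (1.2211) = -74.00 mV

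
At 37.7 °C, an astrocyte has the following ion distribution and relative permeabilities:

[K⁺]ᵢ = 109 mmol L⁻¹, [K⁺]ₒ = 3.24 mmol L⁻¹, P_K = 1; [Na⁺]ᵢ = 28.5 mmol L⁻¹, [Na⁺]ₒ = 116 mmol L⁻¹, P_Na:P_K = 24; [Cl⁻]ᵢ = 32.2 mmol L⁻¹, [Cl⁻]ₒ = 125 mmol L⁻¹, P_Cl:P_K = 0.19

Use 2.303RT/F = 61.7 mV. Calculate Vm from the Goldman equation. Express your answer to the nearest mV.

33 mV

Vm = 61.7 · log₁₀[(Σ P·[cation]ₒ + Σ P·[anion]ᵢ) / (Σ P·[cation]ᵢ + Σ P·[anion]ₒ)]
Numerator = 1×3.24 + 24×116 + 0.19×32.2 = 2793
Denominator = 1×109 + 24×28.5 + 0.19×125 = 816.8
Vm = 61.7 · log₁₀(3.4201) = 61.7 × (0.5340) = 32.95 mV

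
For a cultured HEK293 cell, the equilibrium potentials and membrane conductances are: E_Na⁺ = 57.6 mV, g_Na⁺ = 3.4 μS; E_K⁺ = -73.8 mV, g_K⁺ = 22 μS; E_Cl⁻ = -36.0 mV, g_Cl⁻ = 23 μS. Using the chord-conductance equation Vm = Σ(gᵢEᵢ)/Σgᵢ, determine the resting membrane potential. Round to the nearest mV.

Σ gᵢEᵢ = 3.4·(57.6) + 22·(-73.8) + 23·(-36.0) = -2255.76
Σ gᵢ = 3.4 + 22 + 23 = 48.4
Vm = -2255.76 / 48.4 = -46.61 mV

-47 mV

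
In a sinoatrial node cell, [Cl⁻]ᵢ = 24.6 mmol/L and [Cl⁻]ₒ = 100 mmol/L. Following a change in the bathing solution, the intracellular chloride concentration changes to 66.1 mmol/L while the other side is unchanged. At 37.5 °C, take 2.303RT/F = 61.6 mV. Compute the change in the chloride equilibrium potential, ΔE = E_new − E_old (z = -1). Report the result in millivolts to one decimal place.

26.4 mV

E_old = (61.6/-1)·log₁₀(100/24.6) = -37.52 mV
E_new = (61.6/-1)·log₁₀(100/66.1) = -11.08 mV
ΔE = -11.08 − (-37.52) = 26.44 mV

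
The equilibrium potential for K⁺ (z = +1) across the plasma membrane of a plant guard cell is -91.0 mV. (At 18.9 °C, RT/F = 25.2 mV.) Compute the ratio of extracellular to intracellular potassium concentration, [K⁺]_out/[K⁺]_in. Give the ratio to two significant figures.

0.027

ln([out]/[in]) = E·z/(25.2) = -91.0 × 1 / 25.2 = -3.6111
[out]/[in] = e^(-3.6111) = 0.02702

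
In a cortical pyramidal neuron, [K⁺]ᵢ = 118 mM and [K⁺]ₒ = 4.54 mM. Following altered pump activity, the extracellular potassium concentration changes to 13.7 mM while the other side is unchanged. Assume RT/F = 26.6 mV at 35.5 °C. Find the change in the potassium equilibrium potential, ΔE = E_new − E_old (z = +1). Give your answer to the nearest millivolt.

E_old = (26.6/1)·ln(4.54/118) = -86.66 mV
E_new = (26.6/1)·ln(13.7/118) = -57.28 mV
ΔE = -57.28 − (-86.66) = 29.38 mV

29 mV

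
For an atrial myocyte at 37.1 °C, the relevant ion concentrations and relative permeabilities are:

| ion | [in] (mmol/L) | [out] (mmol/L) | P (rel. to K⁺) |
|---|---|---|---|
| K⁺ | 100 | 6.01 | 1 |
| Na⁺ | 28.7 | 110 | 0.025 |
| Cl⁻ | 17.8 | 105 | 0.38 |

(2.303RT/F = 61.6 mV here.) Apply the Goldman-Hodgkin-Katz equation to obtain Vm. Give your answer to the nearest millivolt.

Vm = 61.6 · log₁₀[(Σ P·[cation]ₒ + Σ P·[anion]ᵢ) / (Σ P·[cation]ᵢ + Σ P·[anion]ₒ)]
Numerator = 1×6.01 + 0.025×110 + 0.38×17.8 = 15.52
Denominator = 1×100 + 0.025×28.7 + 0.38×105 = 140.6
Vm = 61.6 · log₁₀(0.1104) = 61.6 × (-0.9570) = -58.95 mV

-59 mV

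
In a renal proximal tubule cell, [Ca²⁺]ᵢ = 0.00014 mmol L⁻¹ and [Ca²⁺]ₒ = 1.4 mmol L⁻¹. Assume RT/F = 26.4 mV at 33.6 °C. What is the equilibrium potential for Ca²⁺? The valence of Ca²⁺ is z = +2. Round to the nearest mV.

E = (26.4/z) · ln([Ca²⁺]_out/[Ca²⁺]_in) with z = +2.
= (26.4/2) · ln(1.4/0.00014) = 13.20 · ln(1e+04)
= 13.20 · (9.2103) = 121.58 mV

122 mV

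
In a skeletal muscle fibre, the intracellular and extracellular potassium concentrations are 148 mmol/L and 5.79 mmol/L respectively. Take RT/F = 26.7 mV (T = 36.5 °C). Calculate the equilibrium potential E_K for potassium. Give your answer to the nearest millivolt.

E = (26.7/z) · ln([K⁺]_out/[K⁺]_in) with z = +1.
= (26.7/1) · ln(5.79/148) = 26.70 · ln(0.03912)
= 26.70 · (-3.2411) = -86.54 mV

-87 mV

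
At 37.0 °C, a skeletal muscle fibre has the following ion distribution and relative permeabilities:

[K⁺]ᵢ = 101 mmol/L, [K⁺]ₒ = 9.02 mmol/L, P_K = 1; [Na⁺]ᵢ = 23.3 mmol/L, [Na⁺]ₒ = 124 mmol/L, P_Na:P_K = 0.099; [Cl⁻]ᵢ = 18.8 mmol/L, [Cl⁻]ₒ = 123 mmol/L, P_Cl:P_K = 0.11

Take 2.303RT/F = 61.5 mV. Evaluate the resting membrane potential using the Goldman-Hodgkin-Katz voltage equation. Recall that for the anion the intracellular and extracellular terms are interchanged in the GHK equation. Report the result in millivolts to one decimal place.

Vm = 61.5 · log₁₀[(Σ P·[cation]ₒ + Σ P·[anion]ᵢ) / (Σ P·[cation]ᵢ + Σ P·[anion]ₒ)]
Numerator = 1×9.02 + 0.099×124 + 0.11×18.8 = 23.36
Denominator = 1×101 + 0.099×23.3 + 0.11×123 = 116.8
Vm = 61.5 · log₁₀(0.19997) = 61.5 × (-0.6990) = -42.99 mV

-43.0 mV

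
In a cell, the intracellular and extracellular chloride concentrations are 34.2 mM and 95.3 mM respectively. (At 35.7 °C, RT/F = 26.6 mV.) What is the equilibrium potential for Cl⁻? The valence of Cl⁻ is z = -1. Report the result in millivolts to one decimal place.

E = (26.6/z) · ln([Cl⁻]_out/[Cl⁻]_in) with z = -1.
For an anion, dividing by z = -1 reverses the sign.
= (26.6/-1) · ln(95.3/34.2) = -26.60 · ln(2.787)
= -26.60 · (1.0248) = -27.26 mV

-27.3 mV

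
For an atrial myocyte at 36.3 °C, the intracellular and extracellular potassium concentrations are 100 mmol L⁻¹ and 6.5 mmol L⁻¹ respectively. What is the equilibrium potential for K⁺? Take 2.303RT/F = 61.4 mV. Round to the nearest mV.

-73 mV

E = (61.4/z) · log₁₀([K⁺]_out/[K⁺]_in) with z = +1.
= (61.4/1) · log₁₀(6.5/100) = 61.40 · log₁₀(0.065)
= 61.40 · (-1.1871) = -72.89 mV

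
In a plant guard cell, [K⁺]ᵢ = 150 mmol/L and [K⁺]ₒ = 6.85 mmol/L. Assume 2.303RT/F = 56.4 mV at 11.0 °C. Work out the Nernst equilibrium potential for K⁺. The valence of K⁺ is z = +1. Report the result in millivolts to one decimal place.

-75.6 mV

E = (56.4/z) · log₁₀([K⁺]_out/[K⁺]_in) with z = +1.
= (56.4/1) · log₁₀(6.85/150) = 56.40 · log₁₀(0.04567)
= 56.40 · (-1.3404) = -75.60 mV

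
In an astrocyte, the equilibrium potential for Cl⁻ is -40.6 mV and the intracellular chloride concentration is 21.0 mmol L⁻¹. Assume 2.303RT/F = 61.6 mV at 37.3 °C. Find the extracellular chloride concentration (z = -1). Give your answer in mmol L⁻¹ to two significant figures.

96 mmol L⁻¹

Nernst: E = (61.6/-1) · log₁₀([out]/[in]), so log₁₀([out]/[in]) = -40.6 × -1 / 61.6 = 0.6591.
[out]/[in] = 10^(0.6591) = 4.561.
[out] = 4.561 × 21.0 = 95.79 mmol L⁻¹.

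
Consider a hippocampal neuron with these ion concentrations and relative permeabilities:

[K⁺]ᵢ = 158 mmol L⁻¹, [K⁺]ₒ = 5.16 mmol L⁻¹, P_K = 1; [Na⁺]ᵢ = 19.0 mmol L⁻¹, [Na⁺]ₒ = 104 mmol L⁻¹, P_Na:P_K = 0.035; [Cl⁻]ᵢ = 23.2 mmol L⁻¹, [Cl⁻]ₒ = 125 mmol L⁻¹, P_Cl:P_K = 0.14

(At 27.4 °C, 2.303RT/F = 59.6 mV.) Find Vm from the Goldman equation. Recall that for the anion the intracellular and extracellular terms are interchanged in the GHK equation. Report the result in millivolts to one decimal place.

Vm = 59.6 · log₁₀[(Σ P·[cation]ₒ + Σ P·[anion]ᵢ) / (Σ P·[cation]ᵢ + Σ P·[anion]ₒ)]
Numerator = 1×5.16 + 0.035×104 + 0.14×23.2 = 12.05
Denominator = 1×158 + 0.035×19.0 + 0.14×125 = 176.2
Vm = 59.6 · log₁₀(0.06839) = 59.6 × (-1.1650) = -69.43 mV

-69.4 mV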